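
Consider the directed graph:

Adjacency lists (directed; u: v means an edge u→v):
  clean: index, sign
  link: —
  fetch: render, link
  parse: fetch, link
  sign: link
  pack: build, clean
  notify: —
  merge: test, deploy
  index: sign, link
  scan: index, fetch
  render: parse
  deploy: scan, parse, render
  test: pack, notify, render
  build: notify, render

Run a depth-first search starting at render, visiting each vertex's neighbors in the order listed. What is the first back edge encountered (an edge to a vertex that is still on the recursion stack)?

DFS from render (visiting each vertex's neighbors in the order listed); mark gray on enter, black on exit:
render gray
  parse gray
    fetch gray
      fetch→render: render is gray → back edge
First back edge: fetch → render.

fetch->render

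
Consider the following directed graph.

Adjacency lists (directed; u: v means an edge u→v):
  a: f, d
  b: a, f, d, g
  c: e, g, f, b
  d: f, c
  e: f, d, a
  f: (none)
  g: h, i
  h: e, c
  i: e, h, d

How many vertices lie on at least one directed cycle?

A vertex is on a directed cycle iff it belongs to a strongly connected component of size ≥ 2 (or has a self-loop).
The vertices on cycles are {a, b, c, d, e, g, h, i} — 8 in total.

8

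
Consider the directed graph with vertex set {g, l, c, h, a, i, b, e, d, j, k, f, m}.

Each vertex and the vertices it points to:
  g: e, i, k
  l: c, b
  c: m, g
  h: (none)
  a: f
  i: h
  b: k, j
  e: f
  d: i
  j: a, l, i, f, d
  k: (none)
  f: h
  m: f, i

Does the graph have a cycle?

Yes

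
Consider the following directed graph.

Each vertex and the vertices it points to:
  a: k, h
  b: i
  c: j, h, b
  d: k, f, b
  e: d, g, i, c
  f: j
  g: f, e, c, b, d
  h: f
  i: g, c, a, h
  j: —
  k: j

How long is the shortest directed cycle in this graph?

2

For each vertex v, BFS finds the shortest path from v back to v.
The shortest such closed walk is e → g → e, length 2.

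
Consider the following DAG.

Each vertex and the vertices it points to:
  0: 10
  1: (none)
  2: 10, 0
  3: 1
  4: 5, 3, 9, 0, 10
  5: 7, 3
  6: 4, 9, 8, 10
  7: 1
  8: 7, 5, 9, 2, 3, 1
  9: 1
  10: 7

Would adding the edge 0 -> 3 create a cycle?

No

Adding 0→3 creates a cycle iff 3 can already reach 0.
Explore from 3: no path reaches 0. The graph stays acyclic.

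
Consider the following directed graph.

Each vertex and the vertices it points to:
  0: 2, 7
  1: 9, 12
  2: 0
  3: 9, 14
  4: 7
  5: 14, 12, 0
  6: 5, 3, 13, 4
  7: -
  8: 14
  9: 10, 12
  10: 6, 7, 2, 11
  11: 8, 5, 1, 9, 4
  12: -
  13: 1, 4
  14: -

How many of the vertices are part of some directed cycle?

9

A vertex is on a directed cycle iff it belongs to a strongly connected component of size ≥ 2 (or has a self-loop).
The vertices on cycles are {0, 1, 2, 3, 6, 9, 10, 11, 13} — 9 in total.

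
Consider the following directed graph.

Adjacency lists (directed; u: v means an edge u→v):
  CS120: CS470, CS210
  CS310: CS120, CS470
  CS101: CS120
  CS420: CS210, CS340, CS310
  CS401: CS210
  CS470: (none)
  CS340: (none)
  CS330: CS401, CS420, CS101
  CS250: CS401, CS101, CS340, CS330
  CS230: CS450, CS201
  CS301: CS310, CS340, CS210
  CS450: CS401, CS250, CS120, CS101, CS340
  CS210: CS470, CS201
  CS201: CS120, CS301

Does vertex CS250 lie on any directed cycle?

CS250 lies on a cycle iff there is a path from CS250 back to itself.
Exploring from CS250, it never reaches itself; equivalently, its strongly connected component is a singleton.

No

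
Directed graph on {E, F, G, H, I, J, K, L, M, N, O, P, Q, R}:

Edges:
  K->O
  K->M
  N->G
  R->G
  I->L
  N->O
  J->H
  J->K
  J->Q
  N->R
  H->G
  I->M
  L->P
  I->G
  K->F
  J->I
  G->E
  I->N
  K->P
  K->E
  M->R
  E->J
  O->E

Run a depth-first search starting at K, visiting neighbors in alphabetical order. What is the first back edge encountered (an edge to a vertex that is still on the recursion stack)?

G->E

DFS from K (visiting neighbors in alphabetical order); mark gray on enter, black on exit:
K gray
  E gray
    J gray
      H gray
        G gray
          G→E: E is gray → back edge
First back edge: G → E.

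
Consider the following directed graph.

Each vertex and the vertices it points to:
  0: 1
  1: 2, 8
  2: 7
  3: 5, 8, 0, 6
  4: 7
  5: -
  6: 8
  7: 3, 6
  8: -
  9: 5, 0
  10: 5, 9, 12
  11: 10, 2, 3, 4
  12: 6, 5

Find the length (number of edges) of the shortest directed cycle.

For each vertex v, BFS finds the shortest path from v back to v.
The shortest such closed walk is 2 → 7 → 3 → 0 → 1 → 2, length 5.

5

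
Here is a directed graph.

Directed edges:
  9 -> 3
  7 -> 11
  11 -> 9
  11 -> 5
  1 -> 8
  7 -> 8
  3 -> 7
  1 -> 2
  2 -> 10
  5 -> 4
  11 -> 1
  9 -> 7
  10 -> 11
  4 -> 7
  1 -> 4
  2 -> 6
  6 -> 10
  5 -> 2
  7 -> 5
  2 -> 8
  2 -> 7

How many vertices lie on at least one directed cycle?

A vertex is on a directed cycle iff it belongs to a strongly connected component of size ≥ 2 (or has a self-loop).
The vertices on cycles are {1, 2, 3, 4, 5, 6, 7, 9, 10, 11} — 10 in total.

10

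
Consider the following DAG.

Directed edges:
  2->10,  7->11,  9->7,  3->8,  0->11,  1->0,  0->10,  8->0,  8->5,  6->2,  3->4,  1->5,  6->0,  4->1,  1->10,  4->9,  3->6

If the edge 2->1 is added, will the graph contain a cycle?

No

Adding 2→1 creates a cycle iff 1 can already reach 2.
Explore from 1: no path reaches 2. The graph stays acyclic.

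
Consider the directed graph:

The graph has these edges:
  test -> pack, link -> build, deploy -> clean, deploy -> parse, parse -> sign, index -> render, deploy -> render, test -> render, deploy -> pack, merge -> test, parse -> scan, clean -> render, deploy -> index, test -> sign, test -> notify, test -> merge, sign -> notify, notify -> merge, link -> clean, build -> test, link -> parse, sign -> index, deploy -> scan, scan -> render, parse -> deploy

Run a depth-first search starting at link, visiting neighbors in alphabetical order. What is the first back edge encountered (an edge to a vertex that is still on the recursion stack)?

DFS from link (visiting neighbors in alphabetical order); mark gray on enter, black on exit:
link gray
  build gray
    test gray
      merge gray
        merge→test: test is gray → back edge
First back edge: merge → test.

merge->test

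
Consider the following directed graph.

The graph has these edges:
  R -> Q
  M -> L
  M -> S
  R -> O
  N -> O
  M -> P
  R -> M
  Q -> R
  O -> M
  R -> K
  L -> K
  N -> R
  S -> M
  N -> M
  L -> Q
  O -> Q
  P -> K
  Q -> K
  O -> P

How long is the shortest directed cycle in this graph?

2

For each vertex v, BFS finds the shortest path from v back to v.
The shortest such closed walk is M → S → M, length 2.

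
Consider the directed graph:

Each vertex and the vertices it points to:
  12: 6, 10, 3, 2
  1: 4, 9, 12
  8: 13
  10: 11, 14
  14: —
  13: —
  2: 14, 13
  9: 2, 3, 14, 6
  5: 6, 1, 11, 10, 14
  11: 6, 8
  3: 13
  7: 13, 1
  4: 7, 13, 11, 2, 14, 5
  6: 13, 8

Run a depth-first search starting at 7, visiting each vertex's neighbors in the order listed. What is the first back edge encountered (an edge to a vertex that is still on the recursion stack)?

DFS from 7 (visiting each vertex's neighbors in the order listed); mark gray on enter, black on exit:
7 gray
  13 gray
  13 black
  1 gray
    4 gray
      4→7: 7 is gray → back edge
First back edge: 4 → 7.

4->7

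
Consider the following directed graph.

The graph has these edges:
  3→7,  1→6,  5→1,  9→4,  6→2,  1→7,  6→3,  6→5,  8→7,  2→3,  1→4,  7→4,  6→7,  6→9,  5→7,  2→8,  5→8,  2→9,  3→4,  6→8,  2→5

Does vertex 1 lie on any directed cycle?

Yes

1 is on a cycle iff 1 can reach itself via ≥1 edge.
1 → 6 → 5 → 1 — yes.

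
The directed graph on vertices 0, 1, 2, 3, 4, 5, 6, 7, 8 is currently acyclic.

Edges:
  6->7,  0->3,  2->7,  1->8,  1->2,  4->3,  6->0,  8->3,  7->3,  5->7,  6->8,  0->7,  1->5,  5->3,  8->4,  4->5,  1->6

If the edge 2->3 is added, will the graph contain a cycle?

No

Adding 2→3 creates a cycle iff 3 can already reach 2.
Explore from 3: no path reaches 2. The graph stays acyclic.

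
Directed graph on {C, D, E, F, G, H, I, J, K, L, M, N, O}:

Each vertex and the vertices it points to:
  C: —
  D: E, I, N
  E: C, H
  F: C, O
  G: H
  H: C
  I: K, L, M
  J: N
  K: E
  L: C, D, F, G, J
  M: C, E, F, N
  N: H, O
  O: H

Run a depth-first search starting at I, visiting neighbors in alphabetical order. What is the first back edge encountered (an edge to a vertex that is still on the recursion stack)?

D->I

DFS from I (visiting neighbors in alphabetical order); mark gray on enter, black on exit:
I gray
  K gray
    E gray
      C gray
      C black
      H gray
        H→C: C black — skip
      H black
    E black
  K black
  L gray
    L→C: C black — skip
    D gray
      D→E: E black — skip
      D→I: I is gray → back edge
First back edge: D → I.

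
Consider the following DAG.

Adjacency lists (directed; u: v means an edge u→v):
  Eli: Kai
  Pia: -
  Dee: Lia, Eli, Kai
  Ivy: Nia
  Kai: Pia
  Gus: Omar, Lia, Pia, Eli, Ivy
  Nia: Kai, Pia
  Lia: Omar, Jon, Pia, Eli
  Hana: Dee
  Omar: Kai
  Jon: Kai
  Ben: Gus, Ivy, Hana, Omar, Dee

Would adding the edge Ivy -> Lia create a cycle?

Adding Ivy→Lia creates a cycle iff Lia can already reach Ivy.
Explore from Lia: no path reaches Ivy. The graph stays acyclic.

No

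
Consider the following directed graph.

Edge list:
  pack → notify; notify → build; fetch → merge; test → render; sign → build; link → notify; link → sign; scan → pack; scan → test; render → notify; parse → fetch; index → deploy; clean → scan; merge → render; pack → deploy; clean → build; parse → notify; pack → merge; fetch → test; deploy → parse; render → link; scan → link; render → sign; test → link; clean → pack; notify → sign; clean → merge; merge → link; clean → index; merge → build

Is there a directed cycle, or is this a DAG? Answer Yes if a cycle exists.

DFS with white/gray/black marking, starting from build:
build gray
build black
scan gray
  test gray
    render gray
      notify gray
        sign gray
          sign→build: build black — skip
        sign black
        notify→build: build black — skip
      notify black
      render→sign: sign black — skip
      link gray
        link→sign: sign black — skip
        link→notify: notify black — skip
      link black
    render black
    test→link: link black — skip
  test black
  scan→link: link black — skip
  pack gray
    deploy gray
      parse gray
        fetch gray
          merge gray
            merge→build: build black — skip
            merge→render: render black — skip
            merge→link: link black — skip
          merge black
          fetch→test: test black — skip
        fetch black
        parse→notify: notify black — skip
      parse black
    deploy black
    pack→merge: merge black — skip
    pack→notify: notify black — skip
  pack black
scan black
index gray
  index→deploy: deploy black — skip
index black
clean gray
  clean→pack: pack black — skip
  clean→build: build black — skip
  clean→scan: scan black — skip
  clean→merge: merge black — skip
  clean→index: index black — skip
clean black
Every edge goes to a white or black vertex — no back edge, so the graph is acyclic.

No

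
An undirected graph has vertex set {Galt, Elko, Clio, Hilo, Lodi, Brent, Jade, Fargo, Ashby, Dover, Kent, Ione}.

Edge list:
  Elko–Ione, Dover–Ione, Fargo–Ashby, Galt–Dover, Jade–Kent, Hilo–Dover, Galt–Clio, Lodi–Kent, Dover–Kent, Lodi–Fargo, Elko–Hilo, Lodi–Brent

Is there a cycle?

DFS, tracking each vertex's parent; an edge to a visited non-parent vertex closes a cycle.
Start from Brent:
visit Brent (parent –)
  visit Lodi (parent Brent)
    visit Kent (parent Lodi)
      visit Dover (parent Kent)
        Dover–Kent: parent, skip
        visit Galt (parent Dover)
          Galt–Dover: parent, skip
          visit Clio (parent Galt)
            Clio–Galt: parent, skip
        visit Ione (parent Dover)
          visit Elko (parent Ione)
            Elko–Ione: parent, skip
            visit Hilo (parent Elko)
              Hilo–Elko: parent, skip
              Hilo–Dover: Dover visited and ≠ parent → cycle
Cycle: Dover – Ione – Elko – Hilo – Dover.

Yes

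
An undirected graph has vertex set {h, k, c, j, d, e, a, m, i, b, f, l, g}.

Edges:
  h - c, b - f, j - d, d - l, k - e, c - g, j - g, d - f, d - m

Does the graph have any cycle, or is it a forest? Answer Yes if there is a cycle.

No

DFS, tracking each vertex's parent; an edge to a visited non-parent vertex closes a cycle.
Start from i:
visit i (parent –)
visit h (parent –)
  visit c (parent h)
    visit g (parent c)
      g–c: parent, skip
      visit j (parent g)
        j–g: parent, skip
        visit d (parent j)
          visit m (parent d)
            m–d: parent, skip
          visit f (parent d)
            f–d: parent, skip
            visit b (parent f)
              b–f: parent, skip
          visit l (parent d)
            l–d: parent, skip
          d–j: parent, skip
    c–h: parent, skip
visit k (parent –)
  visit e (parent k)
    e–k: parent, skip
visit a (parent –)
No non-parent visited neighbor found — the graph is a forest.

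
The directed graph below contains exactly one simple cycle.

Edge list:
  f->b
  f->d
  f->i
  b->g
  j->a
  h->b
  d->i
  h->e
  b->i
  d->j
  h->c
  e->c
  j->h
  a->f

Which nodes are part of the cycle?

DFS with gray/black marking from j:
j gray
  a gray
    f gray
      b gray
        i gray
        i black
        g gray
        g black
      b black
      f→i: i black — skip
      d gray
        d→i: i black — skip
        d→j: j is gray → back edge
Back edge closes the cycle j → a → f → d → j; its vertices are {a, d, f, j}.

a, d, f, j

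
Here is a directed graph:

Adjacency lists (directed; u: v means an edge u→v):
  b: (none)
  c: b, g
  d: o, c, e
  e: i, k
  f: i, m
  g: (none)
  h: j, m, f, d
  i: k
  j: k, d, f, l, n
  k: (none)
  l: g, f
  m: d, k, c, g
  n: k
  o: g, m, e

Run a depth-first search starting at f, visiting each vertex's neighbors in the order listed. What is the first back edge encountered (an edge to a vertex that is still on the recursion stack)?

o→m

DFS from f (visiting each vertex's neighbors in the order listed); mark gray on enter, black on exit:
f gray
  i gray
    k gray
    k black
  i black
  m gray
    d gray
      o gray
        g gray
        g black
        o→m: m is gray → back edge
First back edge: o → m.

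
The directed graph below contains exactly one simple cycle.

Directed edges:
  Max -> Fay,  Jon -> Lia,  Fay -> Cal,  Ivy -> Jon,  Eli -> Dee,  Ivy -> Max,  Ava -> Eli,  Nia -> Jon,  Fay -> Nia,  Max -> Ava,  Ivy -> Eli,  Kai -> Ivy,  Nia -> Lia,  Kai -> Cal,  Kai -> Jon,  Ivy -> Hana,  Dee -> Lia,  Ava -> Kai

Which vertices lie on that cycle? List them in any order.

Ava, Ivy, Kai, Max

DFS with gray/black marking from Ivy:
Ivy gray
  Jon gray
    Lia gray
    Lia black
  Jon black
  Eli gray
    Dee gray
      Dee→Lia: Lia black — skip
    Dee black
  Eli black
  Hana gray
  Hana black
  Max gray
    Ava gray
      Ava→Eli: Eli black — skip
      Kai gray
        Kai→Ivy: Ivy is gray → back edge
Back edge closes the cycle Ivy → Max → Ava → Kai → Ivy; its vertices are {Ava, Ivy, Kai, Max}.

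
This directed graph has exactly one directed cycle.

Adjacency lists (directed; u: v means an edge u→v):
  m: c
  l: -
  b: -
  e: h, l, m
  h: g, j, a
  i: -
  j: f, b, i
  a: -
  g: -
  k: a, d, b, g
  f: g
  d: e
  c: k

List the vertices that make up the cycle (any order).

c, d, e, k, m

DFS with gray/black marking from e:
e gray
  h gray
    g gray
    g black
    j gray
      f gray
        f→g: g black — skip
      f black
      b gray
      b black
      i gray
      i black
    j black
    a gray
    a black
  h black
  l gray
  l black
  m gray
    c gray
      k gray
        k→a: a black — skip
        d gray
          d→e: e is gray → back edge
Back edge closes the cycle e → m → c → k → d → e; its vertices are {c, d, e, k, m}.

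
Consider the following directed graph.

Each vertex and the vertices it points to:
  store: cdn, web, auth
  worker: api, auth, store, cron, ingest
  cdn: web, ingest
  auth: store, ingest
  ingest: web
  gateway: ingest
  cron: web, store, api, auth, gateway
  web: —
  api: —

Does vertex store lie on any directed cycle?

Yes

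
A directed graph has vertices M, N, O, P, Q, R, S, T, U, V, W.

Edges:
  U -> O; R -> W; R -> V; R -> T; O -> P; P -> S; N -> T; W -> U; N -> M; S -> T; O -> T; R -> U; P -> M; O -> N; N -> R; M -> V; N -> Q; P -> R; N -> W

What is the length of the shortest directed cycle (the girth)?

For each vertex v, BFS finds the shortest path from v back to v.
The shortest such closed walk is O → N → R → U → O, length 4.

4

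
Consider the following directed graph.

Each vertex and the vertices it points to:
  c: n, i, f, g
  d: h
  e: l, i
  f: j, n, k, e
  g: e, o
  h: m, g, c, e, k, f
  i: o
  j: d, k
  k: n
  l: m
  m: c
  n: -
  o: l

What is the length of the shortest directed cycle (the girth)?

4

For each vertex v, BFS finds the shortest path from v back to v.
The shortest such closed walk is h → f → j → d → h, length 4.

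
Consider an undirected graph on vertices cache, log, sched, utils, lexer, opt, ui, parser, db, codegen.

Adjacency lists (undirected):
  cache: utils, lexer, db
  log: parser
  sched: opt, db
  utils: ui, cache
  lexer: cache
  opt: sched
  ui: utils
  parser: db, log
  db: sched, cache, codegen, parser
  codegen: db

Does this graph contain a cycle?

No

DFS, tracking each vertex's parent; an edge to a visited non-parent vertex closes a cycle.
Start from codegen:
visit codegen (parent –)
  visit db (parent codegen)
    visit sched (parent db)
      visit opt (parent sched)
        opt–sched: parent, skip
      sched–db: parent, skip
    visit cache (parent db)
      visit utils (parent cache)
        visit ui (parent utils)
          ui–utils: parent, skip
        utils–cache: parent, skip
      visit lexer (parent cache)
        lexer–cache: parent, skip
      cache–db: parent, skip
    db–codegen: parent, skip
    visit parser (parent db)
      parser–db: parent, skip
      visit log (parent parser)
        log–parser: parent, skip
No non-parent visited neighbor found — the graph is a forest.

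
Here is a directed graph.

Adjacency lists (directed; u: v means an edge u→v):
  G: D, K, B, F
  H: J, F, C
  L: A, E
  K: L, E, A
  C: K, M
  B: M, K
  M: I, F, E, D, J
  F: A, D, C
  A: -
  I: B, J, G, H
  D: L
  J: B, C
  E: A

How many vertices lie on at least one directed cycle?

A vertex is on a directed cycle iff it belongs to a strongly connected component of size ≥ 2 (or has a self-loop).
The vertices on cycles are {B, C, F, G, H, I, J, M} — 8 in total.

8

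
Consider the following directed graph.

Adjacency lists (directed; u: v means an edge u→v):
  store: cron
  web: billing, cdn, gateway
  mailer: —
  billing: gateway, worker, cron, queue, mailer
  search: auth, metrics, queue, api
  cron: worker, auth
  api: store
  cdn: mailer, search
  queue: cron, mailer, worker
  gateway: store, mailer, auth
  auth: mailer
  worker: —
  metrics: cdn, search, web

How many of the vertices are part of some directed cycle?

4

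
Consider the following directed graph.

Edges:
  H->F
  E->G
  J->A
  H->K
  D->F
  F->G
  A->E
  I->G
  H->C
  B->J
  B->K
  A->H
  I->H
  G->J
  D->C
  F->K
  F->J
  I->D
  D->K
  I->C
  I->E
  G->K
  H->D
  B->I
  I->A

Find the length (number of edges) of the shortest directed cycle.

4

For each vertex v, BFS finds the shortest path from v back to v.
The shortest such closed walk is E → G → J → A → E, length 4.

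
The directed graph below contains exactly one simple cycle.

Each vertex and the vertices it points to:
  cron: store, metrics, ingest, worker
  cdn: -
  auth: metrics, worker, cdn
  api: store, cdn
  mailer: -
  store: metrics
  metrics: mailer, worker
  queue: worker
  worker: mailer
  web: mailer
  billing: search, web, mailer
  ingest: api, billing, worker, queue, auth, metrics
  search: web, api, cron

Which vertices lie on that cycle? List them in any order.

DFS with gray/black marking from billing:
billing gray
  search gray
    web gray
      mailer gray
      mailer black
    web black
    api gray
      store gray
        metrics gray
          metrics→mailer: mailer black — skip
          worker gray
            worker→mailer: mailer black — skip
          worker black
        metrics black
      store black
      cdn gray
      cdn black
    api black
    cron gray
      cron→store: store black — skip
      cron→metrics: metrics black — skip
      ingest gray
        ingest→api: api black — skip
        ingest→billing: billing is gray → back edge
Back edge closes the cycle billing → search → cron → ingest → billing; its vertices are {cron, ingest, search, billing}.

cron, ingest, search, billing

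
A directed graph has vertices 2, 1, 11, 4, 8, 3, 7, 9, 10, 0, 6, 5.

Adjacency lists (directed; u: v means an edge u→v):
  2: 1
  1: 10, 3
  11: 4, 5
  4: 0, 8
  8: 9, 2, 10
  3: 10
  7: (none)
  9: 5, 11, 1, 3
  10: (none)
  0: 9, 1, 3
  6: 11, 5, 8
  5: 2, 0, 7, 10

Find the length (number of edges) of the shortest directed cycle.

For each vertex v, BFS finds the shortest path from v back to v.
The shortest such closed walk is 5 → 0 → 9 → 5, length 3.

3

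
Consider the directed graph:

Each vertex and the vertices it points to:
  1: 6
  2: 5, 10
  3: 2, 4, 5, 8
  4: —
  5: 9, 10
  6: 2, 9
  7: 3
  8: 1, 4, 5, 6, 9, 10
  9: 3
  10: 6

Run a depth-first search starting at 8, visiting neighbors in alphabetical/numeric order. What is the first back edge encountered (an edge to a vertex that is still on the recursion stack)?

3→2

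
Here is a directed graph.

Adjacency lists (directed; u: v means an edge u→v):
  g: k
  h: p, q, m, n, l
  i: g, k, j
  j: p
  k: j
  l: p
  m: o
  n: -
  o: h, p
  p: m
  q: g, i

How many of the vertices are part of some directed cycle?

A vertex is on a directed cycle iff it belongs to a strongly connected component of size ≥ 2 (or has a self-loop).
The vertices on cycles are {g, h, i, j, k, l, m, o, p, q} — 10 in total.

10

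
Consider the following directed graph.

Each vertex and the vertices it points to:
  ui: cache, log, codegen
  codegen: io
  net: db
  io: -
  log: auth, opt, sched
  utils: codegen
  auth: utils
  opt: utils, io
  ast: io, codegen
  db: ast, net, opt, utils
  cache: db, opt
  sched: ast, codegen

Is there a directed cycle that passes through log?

log lies on a cycle iff there is a path from log back to itself.
Exploring from log, it never reaches itself; equivalently, its strongly connected component is a singleton.

No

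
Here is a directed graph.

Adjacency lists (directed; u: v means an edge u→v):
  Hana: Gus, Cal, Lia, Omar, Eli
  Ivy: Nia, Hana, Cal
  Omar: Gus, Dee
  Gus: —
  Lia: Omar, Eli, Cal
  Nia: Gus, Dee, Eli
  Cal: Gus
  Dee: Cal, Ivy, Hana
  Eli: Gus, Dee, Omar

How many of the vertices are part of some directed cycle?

A vertex is on a directed cycle iff it belongs to a strongly connected component of size ≥ 2 (or has a self-loop).
The vertices on cycles are {Dee, Eli, Ivy, Lia, Nia, Hana, Omar} — 7 in total.

7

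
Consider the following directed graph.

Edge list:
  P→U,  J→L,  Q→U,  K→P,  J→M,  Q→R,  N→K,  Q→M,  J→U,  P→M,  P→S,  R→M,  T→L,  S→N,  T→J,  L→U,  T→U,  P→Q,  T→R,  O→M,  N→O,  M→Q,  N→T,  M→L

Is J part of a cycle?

J lies on a cycle iff there is a path from J back to itself.
Exploring from J, it never reaches itself; equivalently, its strongly connected component is a singleton.

No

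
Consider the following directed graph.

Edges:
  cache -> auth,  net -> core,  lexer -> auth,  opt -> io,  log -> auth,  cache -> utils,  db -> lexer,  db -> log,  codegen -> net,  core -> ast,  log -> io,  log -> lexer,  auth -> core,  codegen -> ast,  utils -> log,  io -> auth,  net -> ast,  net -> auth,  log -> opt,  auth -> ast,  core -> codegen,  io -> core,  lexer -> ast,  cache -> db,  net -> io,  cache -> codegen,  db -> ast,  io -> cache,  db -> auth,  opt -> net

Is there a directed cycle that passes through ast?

No

ast lies on a cycle iff there is a path from ast back to itself.
Exploring from ast, it never reaches itself; equivalently, its strongly connected component is a singleton.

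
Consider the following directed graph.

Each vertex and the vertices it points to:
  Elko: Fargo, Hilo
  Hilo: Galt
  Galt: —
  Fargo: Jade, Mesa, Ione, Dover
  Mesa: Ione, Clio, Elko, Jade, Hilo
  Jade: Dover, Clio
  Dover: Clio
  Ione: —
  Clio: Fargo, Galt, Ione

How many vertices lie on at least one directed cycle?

6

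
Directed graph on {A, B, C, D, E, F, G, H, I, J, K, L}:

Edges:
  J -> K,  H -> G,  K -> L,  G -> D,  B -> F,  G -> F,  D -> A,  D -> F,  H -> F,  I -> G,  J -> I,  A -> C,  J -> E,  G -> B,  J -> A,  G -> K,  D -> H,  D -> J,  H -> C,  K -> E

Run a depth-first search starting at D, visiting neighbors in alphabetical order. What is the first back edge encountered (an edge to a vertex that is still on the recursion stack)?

DFS from D (visiting neighbors in alphabetical order); mark gray on enter, black on exit:
D gray
  A gray
    C gray
    C black
  A black
  F gray
  F black
  H gray
    H→C: C black — skip
    H→F: F black — skip
    G gray
      B gray
        B→F: F black — skip
      B black
      G→D: D is gray → back edge
First back edge: G → D.

G→D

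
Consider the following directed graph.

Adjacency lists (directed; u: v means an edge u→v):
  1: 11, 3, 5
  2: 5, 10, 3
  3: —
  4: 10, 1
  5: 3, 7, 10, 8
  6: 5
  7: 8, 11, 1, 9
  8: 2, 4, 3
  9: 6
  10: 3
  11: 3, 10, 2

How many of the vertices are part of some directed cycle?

9

A vertex is on a directed cycle iff it belongs to a strongly connected component of size ≥ 2 (or has a self-loop).
The vertices on cycles are {1, 2, 4, 5, 6, 7, 8, 9, 11} — 9 in total.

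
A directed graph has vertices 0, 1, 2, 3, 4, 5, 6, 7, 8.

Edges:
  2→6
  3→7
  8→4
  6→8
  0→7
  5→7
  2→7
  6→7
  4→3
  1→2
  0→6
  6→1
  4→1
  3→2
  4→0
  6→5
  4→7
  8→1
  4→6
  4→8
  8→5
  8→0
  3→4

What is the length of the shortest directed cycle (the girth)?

2

For each vertex v, BFS finds the shortest path from v back to v.
The shortest such closed walk is 4 → 3 → 4, length 2.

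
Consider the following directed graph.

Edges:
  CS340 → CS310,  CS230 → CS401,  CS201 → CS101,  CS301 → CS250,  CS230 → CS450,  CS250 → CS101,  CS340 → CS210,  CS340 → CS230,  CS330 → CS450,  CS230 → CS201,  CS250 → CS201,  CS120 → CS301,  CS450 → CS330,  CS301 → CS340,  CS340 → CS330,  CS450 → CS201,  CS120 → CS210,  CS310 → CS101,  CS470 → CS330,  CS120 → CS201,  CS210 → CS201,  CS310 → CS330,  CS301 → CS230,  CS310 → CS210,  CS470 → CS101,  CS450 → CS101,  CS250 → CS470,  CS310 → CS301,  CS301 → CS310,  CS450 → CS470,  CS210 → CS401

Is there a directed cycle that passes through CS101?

No

CS101 lies on a cycle iff there is a path from CS101 back to itself.
Exploring from CS101, it never reaches itself; equivalently, its strongly connected component is a singleton.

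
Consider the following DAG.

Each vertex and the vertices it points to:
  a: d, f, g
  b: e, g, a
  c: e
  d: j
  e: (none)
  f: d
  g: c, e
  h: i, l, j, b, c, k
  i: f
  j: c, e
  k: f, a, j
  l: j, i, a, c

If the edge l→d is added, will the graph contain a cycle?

Adding l→d creates a cycle iff d can already reach l.
Explore from d: no path reaches l. The graph stays acyclic.

No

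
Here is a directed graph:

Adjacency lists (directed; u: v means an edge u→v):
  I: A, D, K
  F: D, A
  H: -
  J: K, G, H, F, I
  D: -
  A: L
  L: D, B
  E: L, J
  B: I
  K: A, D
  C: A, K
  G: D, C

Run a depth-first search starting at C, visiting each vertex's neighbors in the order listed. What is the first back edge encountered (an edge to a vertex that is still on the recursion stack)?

DFS from C (visiting each vertex's neighbors in the order listed); mark gray on enter, black on exit:
C gray
  A gray
    L gray
      D gray
      D black
      B gray
        I gray
          I→A: A is gray → back edge
First back edge: I → A.

I->A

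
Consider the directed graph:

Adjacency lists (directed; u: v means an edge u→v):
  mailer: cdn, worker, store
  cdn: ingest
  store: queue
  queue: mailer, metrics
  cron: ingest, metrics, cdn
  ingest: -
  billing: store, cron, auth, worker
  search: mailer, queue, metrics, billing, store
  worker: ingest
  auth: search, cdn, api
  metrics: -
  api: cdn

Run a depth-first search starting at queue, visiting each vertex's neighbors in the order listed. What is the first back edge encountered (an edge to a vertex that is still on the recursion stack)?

store→queue

DFS from queue (visiting each vertex's neighbors in the order listed); mark gray on enter, black on exit:
queue gray
  mailer gray
    cdn gray
      ingest gray
      ingest black
    cdn black
    worker gray
      worker→ingest: ingest black — skip
    worker black
    store gray
      store→queue: queue is gray → back edge
First back edge: store → queue.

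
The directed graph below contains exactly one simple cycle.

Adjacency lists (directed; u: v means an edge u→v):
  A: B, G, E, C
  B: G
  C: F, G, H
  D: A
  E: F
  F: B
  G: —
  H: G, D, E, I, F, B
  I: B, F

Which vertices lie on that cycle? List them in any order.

DFS with gray/black marking from A:
A gray
  B gray
    G gray
    G black
  B black
  A→G: G black — skip
  E gray
    F gray
      F→B: B black — skip
    F black
  E black
  C gray
    C→F: F black — skip
    C→G: G black — skip
    H gray
      H→G: G black — skip
      D gray
        D→A: A is gray → back edge
Back edge closes the cycle A → C → H → D → A; its vertices are {A, C, D, H}.

A, C, D, H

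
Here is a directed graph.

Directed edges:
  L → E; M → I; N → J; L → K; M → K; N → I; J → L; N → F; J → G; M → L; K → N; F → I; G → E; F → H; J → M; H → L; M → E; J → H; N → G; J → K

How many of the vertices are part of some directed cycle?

A vertex is on a directed cycle iff it belongs to a strongly connected component of size ≥ 2 (or has a self-loop).
The vertices on cycles are {F, H, J, K, L, M, N} — 7 in total.

7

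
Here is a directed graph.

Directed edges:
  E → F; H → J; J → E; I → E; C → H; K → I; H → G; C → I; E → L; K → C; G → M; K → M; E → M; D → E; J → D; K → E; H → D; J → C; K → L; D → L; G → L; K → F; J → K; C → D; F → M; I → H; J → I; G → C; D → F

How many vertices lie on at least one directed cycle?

6

A vertex is on a directed cycle iff it belongs to a strongly connected component of size ≥ 2 (or has a self-loop).
The vertices on cycles are {C, G, H, I, J, K} — 6 in total.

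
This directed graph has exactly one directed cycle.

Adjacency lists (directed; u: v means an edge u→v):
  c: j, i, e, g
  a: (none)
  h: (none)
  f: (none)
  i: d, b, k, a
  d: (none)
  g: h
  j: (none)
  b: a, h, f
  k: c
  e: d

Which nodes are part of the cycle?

DFS with gray/black marking from c:
c gray
  j gray
  j black
  i gray
    d gray
    d black
    b gray
      a gray
      a black
      h gray
      h black
      f gray
      f black
    b black
    k gray
      k→c: c is gray → back edge
Back edge closes the cycle c → i → k → c; its vertices are {c, i, k}.

c, i, k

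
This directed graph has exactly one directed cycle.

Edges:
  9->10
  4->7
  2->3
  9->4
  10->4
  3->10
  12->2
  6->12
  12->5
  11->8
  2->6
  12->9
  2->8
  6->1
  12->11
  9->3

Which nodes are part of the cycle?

DFS with gray/black marking from 6:
6 gray
  12 gray
    11 gray
      8 gray
      8 black
    11 black
    5 gray
    5 black
    9 gray
      4 gray
        7 gray
        7 black
      4 black
      3 gray
        10 gray
          10→4: 4 black — skip
        10 black
      3 black
      9→10: 10 black — skip
    9 black
    2 gray
      2→8: 8 black — skip
      2→6: 6 is gray → back edge
Back edge closes the cycle 6 → 12 → 2 → 6; its vertices are {2, 6, 12}.

2, 6, 12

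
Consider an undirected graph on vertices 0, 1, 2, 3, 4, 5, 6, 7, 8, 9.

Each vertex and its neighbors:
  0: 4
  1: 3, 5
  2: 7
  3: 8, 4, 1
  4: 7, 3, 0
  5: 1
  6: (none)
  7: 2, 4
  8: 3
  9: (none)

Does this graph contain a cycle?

DFS, tracking each vertex's parent; an edge to a visited non-parent vertex closes a cycle.
Start from 8:
visit 8 (parent –)
  visit 3 (parent 8)
    3–8: parent, skip
    visit 4 (parent 3)
      visit 7 (parent 4)
        visit 2 (parent 7)
          2–7: parent, skip
        7–4: parent, skip
      4–3: parent, skip
      visit 0 (parent 4)
        0–4: parent, skip
    visit 1 (parent 3)
      1–3: parent, skip
      visit 5 (parent 1)
        5–1: parent, skip
visit 6 (parent –)
visit 9 (parent –)
No non-parent visited neighbor found — the graph is a forest.

No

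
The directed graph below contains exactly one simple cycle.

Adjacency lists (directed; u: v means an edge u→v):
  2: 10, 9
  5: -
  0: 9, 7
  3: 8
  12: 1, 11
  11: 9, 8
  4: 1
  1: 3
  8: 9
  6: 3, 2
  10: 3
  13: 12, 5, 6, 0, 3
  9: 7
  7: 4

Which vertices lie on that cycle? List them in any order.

1, 3, 4, 7, 8, 9

DFS with gray/black marking from 7:
7 gray
  4 gray
    1 gray
      3 gray
        8 gray
          9 gray
            9→7: 7 is gray → back edge
Back edge closes the cycle 7 → 4 → 1 → 3 → 8 → 9 → 7; its vertices are {1, 3, 4, 7, 8, 9}.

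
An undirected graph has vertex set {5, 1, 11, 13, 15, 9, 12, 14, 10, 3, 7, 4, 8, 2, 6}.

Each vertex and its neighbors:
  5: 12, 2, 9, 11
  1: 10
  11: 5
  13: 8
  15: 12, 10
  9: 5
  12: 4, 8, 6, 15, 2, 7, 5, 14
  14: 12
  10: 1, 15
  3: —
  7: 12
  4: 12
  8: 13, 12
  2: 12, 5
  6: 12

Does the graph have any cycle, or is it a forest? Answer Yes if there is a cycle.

Yes

DFS, tracking each vertex's parent; an edge to a visited non-parent vertex closes a cycle.
Start from 11:
visit 11 (parent –)
  visit 5 (parent 11)
    visit 12 (parent 5)
      visit 4 (parent 12)
        4–12: parent, skip
      visit 8 (parent 12)
        visit 13 (parent 8)
          13–8: parent, skip
        8–12: parent, skip
      visit 6 (parent 12)
        6–12: parent, skip
      visit 15 (parent 12)
        15–12: parent, skip
        visit 10 (parent 15)
          visit 1 (parent 10)
            1–10: parent, skip
          10–15: parent, skip
      visit 2 (parent 12)
        2–12: parent, skip
        2–5: 5 visited and ≠ parent → cycle
Cycle: 5 – 12 – 2 – 5.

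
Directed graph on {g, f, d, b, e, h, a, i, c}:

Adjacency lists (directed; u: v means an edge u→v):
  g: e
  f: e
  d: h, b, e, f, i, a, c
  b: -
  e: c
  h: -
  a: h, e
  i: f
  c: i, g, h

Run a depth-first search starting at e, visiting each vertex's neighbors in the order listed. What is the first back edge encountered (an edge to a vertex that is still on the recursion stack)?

DFS from e (visiting each vertex's neighbors in the order listed); mark gray on enter, black on exit:
e gray
  c gray
    i gray
      f gray
        f→e: e is gray → back edge
First back edge: f → e.

f→e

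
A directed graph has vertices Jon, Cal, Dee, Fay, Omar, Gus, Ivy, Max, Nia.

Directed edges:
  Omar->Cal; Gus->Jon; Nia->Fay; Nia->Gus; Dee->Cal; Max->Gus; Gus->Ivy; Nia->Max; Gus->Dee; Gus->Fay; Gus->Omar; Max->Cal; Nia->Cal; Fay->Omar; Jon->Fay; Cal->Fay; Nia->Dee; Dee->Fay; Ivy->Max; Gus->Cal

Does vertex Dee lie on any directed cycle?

No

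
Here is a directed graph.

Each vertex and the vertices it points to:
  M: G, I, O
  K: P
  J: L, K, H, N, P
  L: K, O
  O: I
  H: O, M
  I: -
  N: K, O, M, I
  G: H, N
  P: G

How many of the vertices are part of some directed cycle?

6

A vertex is on a directed cycle iff it belongs to a strongly connected component of size ≥ 2 (or has a self-loop).
The vertices on cycles are {G, H, K, M, N, P} — 6 in total.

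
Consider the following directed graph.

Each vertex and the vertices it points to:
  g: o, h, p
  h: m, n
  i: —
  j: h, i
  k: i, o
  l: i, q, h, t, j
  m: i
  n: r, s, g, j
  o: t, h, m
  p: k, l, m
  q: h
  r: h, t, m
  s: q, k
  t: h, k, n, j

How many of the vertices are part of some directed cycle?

A vertex is on a directed cycle iff it belongs to a strongly connected component of size ≥ 2 (or has a self-loop).
The vertices on cycles are {g, h, j, k, l, n, o, p, q, r, s, t} — 12 in total.

12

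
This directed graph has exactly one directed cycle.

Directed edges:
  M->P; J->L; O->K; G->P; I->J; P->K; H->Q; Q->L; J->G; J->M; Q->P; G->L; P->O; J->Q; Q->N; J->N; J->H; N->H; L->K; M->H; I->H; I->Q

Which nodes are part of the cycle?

DFS with gray/black marking from H:
H gray
  Q gray
    L gray
      K gray
      K black
    L black
    P gray
      O gray
        O→K: K black — skip
      O black
      P→K: K black — skip
    P black
    N gray
      N→H: H is gray → back edge
Back edge closes the cycle H → Q → N → H; its vertices are {H, N, Q}.

H, N, Q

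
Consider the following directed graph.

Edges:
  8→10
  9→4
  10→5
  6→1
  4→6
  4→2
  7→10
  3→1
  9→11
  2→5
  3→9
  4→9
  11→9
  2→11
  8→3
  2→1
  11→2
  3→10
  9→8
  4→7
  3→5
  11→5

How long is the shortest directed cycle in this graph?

2

For each vertex v, BFS finds the shortest path from v back to v.
The shortest such closed walk is 9 → 11 → 9, length 2.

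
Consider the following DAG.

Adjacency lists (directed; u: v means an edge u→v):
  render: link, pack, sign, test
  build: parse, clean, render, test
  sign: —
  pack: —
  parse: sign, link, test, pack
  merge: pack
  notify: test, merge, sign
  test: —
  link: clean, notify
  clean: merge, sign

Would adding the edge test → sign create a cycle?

No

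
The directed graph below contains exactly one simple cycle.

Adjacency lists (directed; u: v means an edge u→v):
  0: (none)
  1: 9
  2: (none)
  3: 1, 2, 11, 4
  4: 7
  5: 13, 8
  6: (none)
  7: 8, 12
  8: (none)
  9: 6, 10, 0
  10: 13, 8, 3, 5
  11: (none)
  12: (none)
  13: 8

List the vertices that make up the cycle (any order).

DFS with gray/black marking from 10:
10 gray
  13 gray
    8 gray
    8 black
  13 black
  10→8: 8 black — skip
  3 gray
    1 gray
      9 gray
        6 gray
        6 black
        9→10: 10 is gray → back edge
Back edge closes the cycle 10 → 3 → 1 → 9 → 10; its vertices are {1, 3, 9, 10}.

1, 3, 9, 10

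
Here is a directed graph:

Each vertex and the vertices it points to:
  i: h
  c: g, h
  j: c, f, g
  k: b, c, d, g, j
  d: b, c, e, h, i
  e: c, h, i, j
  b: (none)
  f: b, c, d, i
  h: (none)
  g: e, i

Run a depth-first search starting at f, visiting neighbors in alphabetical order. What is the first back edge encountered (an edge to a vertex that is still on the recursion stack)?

e->c

DFS from f (visiting neighbors in alphabetical order); mark gray on enter, black on exit:
f gray
  b gray
  b black
  c gray
    g gray
      e gray
        e→c: c is gray → back edge
First back edge: e → c.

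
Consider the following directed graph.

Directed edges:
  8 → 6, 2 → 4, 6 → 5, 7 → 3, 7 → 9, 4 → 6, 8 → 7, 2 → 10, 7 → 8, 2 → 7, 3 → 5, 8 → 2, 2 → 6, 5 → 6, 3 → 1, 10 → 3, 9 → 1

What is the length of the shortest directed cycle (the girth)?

2

For each vertex v, BFS finds the shortest path from v back to v.
The shortest such closed walk is 7 → 8 → 7, length 2.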